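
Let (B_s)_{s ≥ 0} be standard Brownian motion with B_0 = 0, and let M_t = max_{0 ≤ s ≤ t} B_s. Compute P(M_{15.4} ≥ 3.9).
P(M_{15.4} ≥ 3.9) = 2·P(B_{15.4} ≥ 3.9) = 2(1 − Φ(3.9/√15.4)) ≈ 0.3203

By the reflection principle for Brownian motion, P(M_t ≥ a) = 2 · P(B_t ≥ a) for a ≥ 0. Since B_t ~ N(0, t), P(B_t ≥ 3.9) = 1 − Φ(3.9/√t) = 1 − Φ(3.9/√15.4) = 1 − Φ(0.9938). So
  P(M_{15.4} ≥ 3.9) = 2(1 − Φ(0.9938)) ≈ 0.3203.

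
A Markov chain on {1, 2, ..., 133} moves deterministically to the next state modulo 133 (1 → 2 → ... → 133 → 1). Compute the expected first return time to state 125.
E[T_125 | X_0 = 125] = 133

The chain cycles deterministically, so starting at state 125 it returns in exactly 133 steps. Equivalently, the stationary distribution is uniform π_j = 1/133 for every state j, so by Kac's formula E[T_125] = 1/π_125 = 133.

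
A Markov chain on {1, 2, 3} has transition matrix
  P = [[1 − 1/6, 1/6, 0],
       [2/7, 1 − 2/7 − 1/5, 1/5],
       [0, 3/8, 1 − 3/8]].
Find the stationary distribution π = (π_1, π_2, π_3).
π = (180/341, 105/341, 56/341)

This is a birth-death chain on three states, which satisfies detailed balance: π_1 · P_{12} = π_2 · P_{21} and π_2 · P_{23} = π_3 · P_{32}.
From π_1 · 1/6 = π_2 · 2/7: π_2/π_1 = (1/6)/(2/7) = 7/12.
From π_2 · 1/5 = π_3 · 3/8: π_3/π_2 = (1/5)/(3/8) = 8/15.
Take π_1 proportional to 1; then unnormalized π = (1, 7/12, 14/45). Normalize by dividing by the sum 341/180:
  π = (180/341, 105/341, 56/341).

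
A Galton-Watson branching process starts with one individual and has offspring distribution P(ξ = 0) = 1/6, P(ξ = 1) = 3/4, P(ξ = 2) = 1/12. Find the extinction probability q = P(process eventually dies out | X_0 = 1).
q = 1

Mean offspring μ = 0·1/6 + 1·3/4 + 2·1/12 = 11/12 ≤ 1. For μ ≤ 1 with offspring not concentrated at 1, the Galton-Watson process goes extinct almost surely, so q = 1.
(Algebraic check: The pgf is f(s) = 1/6 + 3/4·s + 1/12·s². The extinction probability q is the smallest fixed point of f in [0, 1]. Setting s = f(s):
  1/12·s² + (3/4 − 1)·s + 1/6 = 0
  1/12·s² − (1/6 + 1/12)·s + 1/6 = 0
which factors as (s − 1)·(1/12·s − 1/6) = 0, giving roots s = 1 and s = (1/6)/(1/12) = 2. Since 2 ≥ 1, the smallest root in [0, 1] is s = 1.)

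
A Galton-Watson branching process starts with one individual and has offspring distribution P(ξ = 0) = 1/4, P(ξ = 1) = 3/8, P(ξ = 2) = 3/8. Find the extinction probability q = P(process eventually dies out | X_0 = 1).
q = 2/3

The pgf is f(s) = 1/4 + 3/8·s + 3/8·s². The extinction probability q is the smallest fixed point of f in [0, 1]. Setting s = f(s):
  3/8·s² + (3/8 − 1)·s + 1/4 = 0
  3/8·s² − (1/4 + 3/8)·s + 1/4 = 0
which factors as (s − 1)·(3/8·s − 1/4) = 0, giving roots s = 1 and s = (1/4)/(3/8) = 2/3.
Mean offspring μ = 3/8 + 2·3/8 = 9/8 > 1 (supercritical), so q < 1. The extinction probability is the smaller root: q = (1/4)/(3/8) = 2/3.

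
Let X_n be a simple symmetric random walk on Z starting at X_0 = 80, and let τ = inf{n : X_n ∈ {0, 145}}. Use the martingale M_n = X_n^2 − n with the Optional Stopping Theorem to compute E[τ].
E[τ] = 5200

M_n = X_n^2 − n is a martingale (since E[X_{n+1}^2 | F_n] = X_n^2 + 1). By OST (τ has finite mean in a bounded region), E[M_τ] = E[M_0] = X_0^2 − 0 = 80^2 = 6400. Also E[M_τ] = E[X_τ^2] − E[τ]. The walk exits at 0 or 145, with P(hit 145 first) = 80/145, so E[X_τ^2] = 145^2 · 80/145 + 0 = 11600. Thus E[τ] = E[X_τ^2] − E[M_τ] = 11600 − 6400 = 5200 = 80(145 − 80) = 5200.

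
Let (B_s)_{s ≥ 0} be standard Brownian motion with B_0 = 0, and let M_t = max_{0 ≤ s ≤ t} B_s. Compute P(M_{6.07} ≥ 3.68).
P(M_{6.07} ≥ 3.68) = 2·P(B_{6.07} ≥ 3.68) = 2(1 − Φ(3.68/√6.07)) ≈ 0.1353

By the reflection principle for Brownian motion, P(M_t ≥ a) = 2 · P(B_t ≥ a) for a ≥ 0. Since B_t ~ N(0, t), P(B_t ≥ 3.68) = 1 − Φ(3.68/√t) = 1 − Φ(3.68/√6.07) = 1 − Φ(1.4937). So
  P(M_{6.07} ≥ 3.68) = 2(1 − Φ(1.4937)) ≈ 0.1353.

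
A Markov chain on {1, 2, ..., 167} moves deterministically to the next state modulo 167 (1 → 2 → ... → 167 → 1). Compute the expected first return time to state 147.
E[T_147 | X_0 = 147] = 167

The chain cycles deterministically, so starting at state 147 it returns in exactly 167 steps. Equivalently, the stationary distribution is uniform π_j = 1/167 for every state j, so by Kac's formula E[T_147] = 1/π_147 = 167.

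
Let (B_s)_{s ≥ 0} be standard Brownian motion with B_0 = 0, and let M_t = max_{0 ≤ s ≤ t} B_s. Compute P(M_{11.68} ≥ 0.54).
P(M_{11.68} ≥ 0.54) = 2·P(B_{11.68} ≥ 0.54) = 2(1 − Φ(0.54/√11.68)) ≈ 0.8745

By the reflection principle for Brownian motion, P(M_t ≥ a) = 2 · P(B_t ≥ a) for a ≥ 0. Since B_t ~ N(0, t), P(B_t ≥ 0.54) = 1 − Φ(0.54/√t) = 1 − Φ(0.54/√11.68) = 1 − Φ(0.1580). So
  P(M_{11.68} ≥ 0.54) = 2(1 − Φ(0.1580)) ≈ 0.8745.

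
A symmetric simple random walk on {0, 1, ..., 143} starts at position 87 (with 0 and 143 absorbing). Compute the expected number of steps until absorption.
E[τ | X_0 = 87] = 4872

Let v_k = E[τ | X_0 = k]. Boundary: v_0 = v_143 = 0. Recurrence: v_k = 1 + (v_{k-1} + v_{k+1})/2 for 1 ≤ k ≤ 142. The particular solution to v_k − (v_{k-1} + v_{k+1})/2 = 1 is v_k = −k^2. Adding homogeneous solution A + B k and matching boundaries gives v_k = k (143 − k). Substituting k = 87: v_87 = 87 · 56 = 4872.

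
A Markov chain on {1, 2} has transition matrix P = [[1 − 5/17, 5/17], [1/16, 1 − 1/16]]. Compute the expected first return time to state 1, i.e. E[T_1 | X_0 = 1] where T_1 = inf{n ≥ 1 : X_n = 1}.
E[T_1 | X_0 = 1] = 1/π_1 = 97/17

For an irreducible recurrent Markov chain with stationary distribution π, E[T_i | X_0 = i] = 1/π_i (Kac's formula). Here π_1 = (1/16)/(5/17 + 1/16) = (1/16)/(97/272) = 17/97, so E[T_1 | X_0 = 1] = 1/π_1 = (5/17 + 1/16)/(1/16) = (97/272)/(1/16) = 97/17.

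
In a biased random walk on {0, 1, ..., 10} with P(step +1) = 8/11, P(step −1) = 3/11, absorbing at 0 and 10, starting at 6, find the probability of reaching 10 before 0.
P(hit 10 before 0) = (1 − (3/8)^6) / (1 − (3/8)^10) = 19468288/19521505

Let u_k denote P(reach 10 before 0 | start at k). Boundary: u_0 = 0, u_10 = 1. Recurrence: u_k = 8/11·u_{k+1} + 3/11·u_{k-1} for 1 ≤ k ≤ 9. Try u_k = A + B·r^k with r = q/p = (3/11)/(8/11) = 3/8. Substitution satisfies the recurrence; boundary conditions give:
  u_k = (1 − r^k) / (1 − r^N) = (1 − (3/8)^6) / (1 − (3/8)^10) = 19468288/19521505.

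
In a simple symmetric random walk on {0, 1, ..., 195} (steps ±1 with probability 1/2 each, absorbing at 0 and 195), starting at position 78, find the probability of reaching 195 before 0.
P(hit 195 before 0) = 78/195 = 2/5

Let u_k = P(hit 195 before 0 | start at k). Then u_0 = 0, u_195 = 1, and u_k = u_{k-1}/2 + u_{k+1}/2 for 1 ≤ k ≤ 194. This harmonic recurrence is solved by u_k = k/195, giving u_78 = 78/195 = 2/5.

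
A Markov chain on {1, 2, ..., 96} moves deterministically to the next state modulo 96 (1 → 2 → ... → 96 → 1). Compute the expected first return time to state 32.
E[T_32 | X_0 = 32] = 96

The chain cycles deterministically, so starting at state 32 it returns in exactly 96 steps. Equivalently, the stationary distribution is uniform π_j = 1/96 for every state j, so by Kac's formula E[T_32] = 1/π_32 = 96.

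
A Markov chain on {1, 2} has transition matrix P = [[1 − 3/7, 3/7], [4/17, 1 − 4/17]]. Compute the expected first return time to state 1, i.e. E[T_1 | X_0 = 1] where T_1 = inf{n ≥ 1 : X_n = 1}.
E[T_1 | X_0 = 1] = 1/π_1 = 79/28

For an irreducible recurrent Markov chain with stationary distribution π, E[T_i | X_0 = i] = 1/π_i (Kac's formula). Here π_1 = (4/17)/(3/7 + 4/17) = (4/17)/(79/119) = 28/79, so E[T_1 | X_0 = 1] = 1/π_1 = (3/7 + 4/17)/(4/17) = (79/119)/(4/17) = 79/28.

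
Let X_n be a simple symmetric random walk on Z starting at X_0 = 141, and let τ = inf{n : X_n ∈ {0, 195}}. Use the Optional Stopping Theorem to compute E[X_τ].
E[X_τ] = 141

X_n is a martingale and τ is a bounded-mean stopping time (indeed τ is finite a.s. with bounded expectation since the walk is in a bounded region). By the OST, E[X_τ] = E[X_0] = 141. Equivalently: E[X_τ] = 195 · P(hit 195 first) + 0 · P(hit 0 first) = 195 · (141/195) = 141.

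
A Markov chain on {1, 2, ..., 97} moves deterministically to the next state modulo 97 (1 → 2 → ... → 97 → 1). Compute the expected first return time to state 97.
E[T_97 | X_0 = 97] = 97

The chain cycles deterministically, so starting at state 97 it returns in exactly 97 steps. Equivalently, the stationary distribution is uniform π_j = 1/97 for every state j, so by Kac's formula E[T_97] = 1/π_97 = 97.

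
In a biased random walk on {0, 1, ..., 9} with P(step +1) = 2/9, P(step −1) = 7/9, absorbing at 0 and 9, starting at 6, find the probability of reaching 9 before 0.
P(hit 9 before 0) = (1 − (7/2)^6) / (1 − (7/2)^9) = 2808/120457

Let u_k denote P(reach 9 before 0 | start at k). Boundary: u_0 = 0, u_9 = 1. Recurrence: u_k = 2/9·u_{k+1} + 7/9·u_{k-1} for 1 ≤ k ≤ 8. Try u_k = A + B·r^k with r = q/p = (7/9)/(2/9) = 7/2. Substitution satisfies the recurrence; boundary conditions give:
  u_k = (1 − r^k) / (1 − r^N) = (1 − (7/2)^6) / (1 − (7/2)^9) = 2808/120457.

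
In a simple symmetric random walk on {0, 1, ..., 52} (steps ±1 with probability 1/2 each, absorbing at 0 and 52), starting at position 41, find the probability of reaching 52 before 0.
P(hit 52 before 0) = 41/52

Let u_k = P(hit 52 before 0 | start at k). Then u_0 = 0, u_52 = 1, and u_k = u_{k-1}/2 + u_{k+1}/2 for 1 ≤ k ≤ 51. This harmonic recurrence is solved by u_k = k/52, giving u_41 = 41/52.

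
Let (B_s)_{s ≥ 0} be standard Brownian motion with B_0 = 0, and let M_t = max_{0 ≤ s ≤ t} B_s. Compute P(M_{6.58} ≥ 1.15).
P(M_{6.58} ≥ 1.15) = 2·P(B_{6.58} ≥ 1.15) = 2(1 − Φ(1.15/√6.58)) ≈ 0.6539

By the reflection principle for Brownian motion, P(M_t ≥ a) = 2 · P(B_t ≥ a) for a ≥ 0. Since B_t ~ N(0, t), P(B_t ≥ 1.15) = 1 − Φ(1.15/√t) = 1 − Φ(1.15/√6.58) = 1 − Φ(0.4483). So
  P(M_{6.58} ≥ 1.15) = 2(1 − Φ(0.4483)) ≈ 0.6539.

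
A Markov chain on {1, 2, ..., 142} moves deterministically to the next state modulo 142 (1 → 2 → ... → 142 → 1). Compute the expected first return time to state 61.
E[T_61 | X_0 = 61] = 142

The chain cycles deterministically, so starting at state 61 it returns in exactly 142 steps. Equivalently, the stationary distribution is uniform π_j = 1/142 for every state j, so by Kac's formula E[T_61] = 1/π_61 = 142.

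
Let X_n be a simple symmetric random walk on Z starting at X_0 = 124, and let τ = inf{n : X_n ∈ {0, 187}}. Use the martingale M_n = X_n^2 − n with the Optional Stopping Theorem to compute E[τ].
E[τ] = 7812

M_n = X_n^2 − n is a martingale (since E[X_{n+1}^2 | F_n] = X_n^2 + 1). By OST (τ has finite mean in a bounded region), E[M_τ] = E[M_0] = X_0^2 − 0 = 124^2 = 15376. Also E[M_τ] = E[X_τ^2] − E[τ]. The walk exits at 0 or 187, with P(hit 187 first) = 124/187, so E[X_τ^2] = 187^2 · 124/187 + 0 = 23188. Thus E[τ] = E[X_τ^2] − E[M_τ] = 23188 − 15376 = 7812 = 124(187 − 124) = 7812.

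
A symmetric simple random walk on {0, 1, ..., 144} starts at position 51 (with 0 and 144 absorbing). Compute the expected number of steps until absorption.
E[τ | X_0 = 51] = 4743

Let v_k = E[τ | X_0 = k]. Boundary: v_0 = v_144 = 0. Recurrence: v_k = 1 + (v_{k-1} + v_{k+1})/2 for 1 ≤ k ≤ 143. The particular solution to v_k − (v_{k-1} + v_{k+1})/2 = 1 is v_k = −k^2. Adding homogeneous solution A + B k and matching boundaries gives v_k = k (144 − k). Substituting k = 51: v_51 = 51 · 93 = 4743.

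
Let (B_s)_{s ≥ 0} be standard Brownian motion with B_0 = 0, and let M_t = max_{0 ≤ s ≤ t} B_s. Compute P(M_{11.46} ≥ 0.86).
P(M_{11.46} ≥ 0.86) = 2·P(B_{11.46} ≥ 0.86) = 2(1 − Φ(0.86/√11.46)) ≈ 0.7995

By the reflection principle for Brownian motion, P(M_t ≥ a) = 2 · P(B_t ≥ a) for a ≥ 0. Since B_t ~ N(0, t), P(B_t ≥ 0.86) = 1 − Φ(0.86/√t) = 1 − Φ(0.86/√11.46) = 1 − Φ(0.2540). So
  P(M_{11.46} ≥ 0.86) = 2(1 − Φ(0.2540)) ≈ 0.7995.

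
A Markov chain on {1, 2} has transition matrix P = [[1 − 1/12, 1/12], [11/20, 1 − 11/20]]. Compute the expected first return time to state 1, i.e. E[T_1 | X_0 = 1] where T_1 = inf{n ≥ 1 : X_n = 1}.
E[T_1 | X_0 = 1] = 1/π_1 = 38/33

For an irreducible recurrent Markov chain with stationary distribution π, E[T_i | X_0 = i] = 1/π_i (Kac's formula). Here π_1 = (11/20)/(1/12 + 11/20) = (11/20)/(19/30) = 33/38, so E[T_1 | X_0 = 1] = 1/π_1 = (1/12 + 11/20)/(11/20) = (19/30)/(11/20) = 38/33.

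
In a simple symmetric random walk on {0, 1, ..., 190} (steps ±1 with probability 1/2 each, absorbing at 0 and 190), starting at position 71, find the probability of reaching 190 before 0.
P(hit 190 before 0) = 71/190

Let u_k = P(hit 190 before 0 | start at k). Then u_0 = 0, u_190 = 1, and u_k = u_{k-1}/2 + u_{k+1}/2 for 1 ≤ k ≤ 189. This harmonic recurrence is solved by u_k = k/190, giving u_71 = 71/190.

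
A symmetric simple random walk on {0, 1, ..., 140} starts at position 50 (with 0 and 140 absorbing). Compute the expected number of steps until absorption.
E[τ | X_0 = 50] = 4500

Let v_k = E[τ | X_0 = k]. Boundary: v_0 = v_140 = 0. Recurrence: v_k = 1 + (v_{k-1} + v_{k+1})/2 for 1 ≤ k ≤ 139. The particular solution to v_k − (v_{k-1} + v_{k+1})/2 = 1 is v_k = −k^2. Adding homogeneous solution A + B k and matching boundaries gives v_k = k (140 − k). Substituting k = 50: v_50 = 50 · 90 = 4500.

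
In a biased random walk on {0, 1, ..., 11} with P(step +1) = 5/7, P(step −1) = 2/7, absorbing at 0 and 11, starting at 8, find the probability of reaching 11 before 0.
P(hit 11 before 0) = (1 − (2/5)^8) / (1 − (2/5)^11) = 16265375/16275359

Let u_k denote P(reach 11 before 0 | start at k). Boundary: u_0 = 0, u_11 = 1. Recurrence: u_k = 5/7·u_{k+1} + 2/7·u_{k-1} for 1 ≤ k ≤ 10. Try u_k = A + B·r^k with r = q/p = (2/7)/(5/7) = 2/5. Substitution satisfies the recurrence; boundary conditions give:
  u_k = (1 − r^k) / (1 − r^N) = (1 − (2/5)^8) / (1 − (2/5)^11) = 16265375/16275359.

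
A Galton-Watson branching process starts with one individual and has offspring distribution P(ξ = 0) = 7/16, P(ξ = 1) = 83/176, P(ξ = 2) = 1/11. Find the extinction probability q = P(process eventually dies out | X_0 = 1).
q = 1

Mean offspring μ = 0·7/16 + 1·83/176 + 2·1/11 = 115/176 ≤ 1. For μ ≤ 1 with offspring not concentrated at 1, the Galton-Watson process goes extinct almost surely, so q = 1.
(Algebraic check: The pgf is f(s) = 7/16 + 83/176·s + 1/11·s². The extinction probability q is the smallest fixed point of f in [0, 1]. Setting s = f(s):
  1/11·s² + (83/176 − 1)·s + 7/16 = 0
  1/11·s² − (7/16 + 1/11)·s + 7/16 = 0
which factors as (s − 1)·(1/11·s − 7/16) = 0, giving roots s = 1 and s = (7/16)/(1/11) = 77/16. Since 77/16 ≥ 1, the smallest root in [0, 1] is s = 1.)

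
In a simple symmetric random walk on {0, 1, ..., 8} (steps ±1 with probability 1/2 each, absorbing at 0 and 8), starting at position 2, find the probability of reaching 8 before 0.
P(hit 8 before 0) = 2/8 = 1/4

Let u_k = P(hit 8 before 0 | start at k). Then u_0 = 0, u_8 = 1, and u_k = u_{k-1}/2 + u_{k+1}/2 for 1 ≤ k ≤ 7. This harmonic recurrence is solved by u_k = k/8, giving u_2 = 2/8 = 1/4.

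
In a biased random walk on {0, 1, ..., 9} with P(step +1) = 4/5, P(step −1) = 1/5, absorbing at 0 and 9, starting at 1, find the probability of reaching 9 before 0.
P(hit 9 before 0) = (1 − (1/4)^1) / (1 − (1/4)^9) = 65536/87381

Let u_k denote P(reach 9 before 0 | start at k). Boundary: u_0 = 0, u_9 = 1. Recurrence: u_k = 4/5·u_{k+1} + 1/5·u_{k-1} for 1 ≤ k ≤ 8. Try u_k = A + B·r^k with r = q/p = (1/5)/(4/5) = 1/4. Substitution satisfies the recurrence; boundary conditions give:
  u_k = (1 − r^k) / (1 − r^N) = (1 − (1/4)^1) / (1 − (1/4)^9) = 65536/87381.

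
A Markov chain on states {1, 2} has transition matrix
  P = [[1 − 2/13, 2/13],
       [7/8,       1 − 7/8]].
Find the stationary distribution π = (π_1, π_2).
π_1 = 91/107, π_2 = 16/107

Solve πP = π with π_1 + π_2 = 1. From πP = π: π_1 · (1 − 2/13) + π_2 · 7/8 = π_1 ⇒ π_2 · 7/8 = π_1 · 2/13 ⇒ π_2/π_1 = (2/13)/(7/8) = 16/91. Together with π_1 + π_2 = 1:
  π_1 = (7/8)/(2/13 + 7/8) = (7/8)/(107/104) = 91/107,
  π_2 = (2/13)/(2/13 + 7/8) = (2/13)/(107/104) = 16/107.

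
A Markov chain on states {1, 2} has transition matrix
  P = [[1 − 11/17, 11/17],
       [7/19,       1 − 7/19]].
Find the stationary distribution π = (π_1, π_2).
π_1 = 119/328, π_2 = 209/328

Solve πP = π with π_1 + π_2 = 1. From πP = π: π_1 · (1 − 11/17) + π_2 · 7/19 = π_1 ⇒ π_2 · 7/19 = π_1 · 11/17 ⇒ π_2/π_1 = (11/17)/(7/19) = 209/119. Together with π_1 + π_2 = 1:
  π_1 = (7/19)/(11/17 + 7/19) = (7/19)/(328/323) = 119/328,
  π_2 = (11/17)/(11/17 + 7/19) = (11/17)/(328/323) = 209/328.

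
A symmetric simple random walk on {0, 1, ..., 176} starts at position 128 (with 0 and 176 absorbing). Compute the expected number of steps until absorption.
E[τ | X_0 = 128] = 6144

Let v_k = E[τ | X_0 = k]. Boundary: v_0 = v_176 = 0. Recurrence: v_k = 1 + (v_{k-1} + v_{k+1})/2 for 1 ≤ k ≤ 175. The particular solution to v_k − (v_{k-1} + v_{k+1})/2 = 1 is v_k = −k^2. Adding homogeneous solution A + B k and matching boundaries gives v_k = k (176 − k). Substituting k = 128: v_128 = 128 · 48 = 6144.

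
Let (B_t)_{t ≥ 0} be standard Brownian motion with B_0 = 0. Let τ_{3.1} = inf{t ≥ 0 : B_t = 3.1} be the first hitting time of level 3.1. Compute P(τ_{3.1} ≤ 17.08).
P(τ_{3.1} ≤ 17.08) = 2(1 − Φ(3.1/√17.08)) = 2(1 − Φ(0.7501)) ≈ 0.4532

By the reflection principle for standard BM, P(τ_b ≤ t) = 2 · P(B_t ≥ b). Since B_t ~ N(0, t), P(B_t ≥ 3.1) = 1 − Φ(3.1/√t) = 1 − Φ(3.1/√17.08) = 1 − Φ(0.7501) ≈ 0.22660. Doubling: P(τ_{3.1} ≤ 17.08) ≈ 2 · 0.22660 = 0.45320 ≈ 0.4532.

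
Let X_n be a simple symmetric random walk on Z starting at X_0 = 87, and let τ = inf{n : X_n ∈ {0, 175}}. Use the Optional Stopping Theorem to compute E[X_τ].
E[X_τ] = 87

X_n is a martingale and τ is a bounded-mean stopping time (indeed τ is finite a.s. with bounded expectation since the walk is in a bounded region). By the OST, E[X_τ] = E[X_0] = 87. Equivalently: E[X_τ] = 175 · P(hit 175 first) + 0 · P(hit 0 first) = 175 · (87/175) = 87.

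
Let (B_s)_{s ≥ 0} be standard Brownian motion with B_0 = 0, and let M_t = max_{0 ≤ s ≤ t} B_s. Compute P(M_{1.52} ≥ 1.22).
P(M_{1.52} ≥ 1.22) = 2·P(B_{1.52} ≥ 1.22) = 2(1 − Φ(1.22/√1.52)) ≈ 0.3224

By the reflection principle for Brownian motion, P(M_t ≥ a) = 2 · P(B_t ≥ a) for a ≥ 0. Since B_t ~ N(0, t), P(B_t ≥ 1.22) = 1 − Φ(1.22/√t) = 1 − Φ(1.22/√1.52) = 1 − Φ(0.9896). So
  P(M_{1.52} ≥ 1.22) = 2(1 − Φ(0.9896)) ≈ 0.3224.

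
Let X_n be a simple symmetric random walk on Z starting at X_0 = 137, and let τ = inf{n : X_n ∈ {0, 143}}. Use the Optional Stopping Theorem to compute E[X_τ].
E[X_τ] = 137

X_n is a martingale and τ is a bounded-mean stopping time (indeed τ is finite a.s. with bounded expectation since the walk is in a bounded region). By the OST, E[X_τ] = E[X_0] = 137. Equivalently: E[X_τ] = 143 · P(hit 143 first) + 0 · P(hit 0 first) = 143 · (137/143) = 137.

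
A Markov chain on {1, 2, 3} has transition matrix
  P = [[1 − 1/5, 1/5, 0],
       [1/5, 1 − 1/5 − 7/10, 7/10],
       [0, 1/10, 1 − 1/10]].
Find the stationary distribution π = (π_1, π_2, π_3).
π = (1/9, 1/9, 7/9)

This is a birth-death chain on three states, which satisfies detailed balance: π_1 · P_{12} = π_2 · P_{21} and π_2 · P_{23} = π_3 · P_{32}.
From π_1 · 1/5 = π_2 · 1/5: π_2/π_1 = (1/5)/(1/5) = 1.
From π_2 · 7/10 = π_3 · 1/10: π_3/π_2 = (7/10)/(1/10) = 7.
Take π_1 proportional to 1; then unnormalized π = (1, 1, 7). Normalize by dividing by the sum 9:
  π = (1/9, 1/9, 7/9).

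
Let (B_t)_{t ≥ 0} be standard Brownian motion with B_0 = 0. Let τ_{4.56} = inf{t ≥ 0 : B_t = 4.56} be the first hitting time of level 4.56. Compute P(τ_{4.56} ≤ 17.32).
P(τ_{4.56} ≤ 17.32) = 2(1 − Φ(4.56/√17.32)) = 2(1 − Φ(1.0957)) ≈ 0.2732

By the reflection principle for standard BM, P(τ_b ≤ t) = 2 · P(B_t ≥ b). Since B_t ~ N(0, t), P(B_t ≥ 4.56) = 1 − Φ(4.56/√t) = 1 − Φ(4.56/√17.32) = 1 − Φ(1.0957) ≈ 0.13661. Doubling: P(τ_{4.56} ≤ 17.32) ≈ 2 · 0.13661 = 0.27322 ≈ 0.2732.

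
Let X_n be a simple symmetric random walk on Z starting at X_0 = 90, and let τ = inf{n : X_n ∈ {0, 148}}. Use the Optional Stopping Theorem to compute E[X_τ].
E[X_τ] = 90

X_n is a martingale and τ is a bounded-mean stopping time (indeed τ is finite a.s. with bounded expectation since the walk is in a bounded region). By the OST, E[X_τ] = E[X_0] = 90. Equivalently: E[X_τ] = 148 · P(hit 148 first) + 0 · P(hit 0 first) = 148 · (90/148) = 90.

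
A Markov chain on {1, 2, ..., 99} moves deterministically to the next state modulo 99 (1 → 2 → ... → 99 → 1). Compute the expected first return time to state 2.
E[T_2 | X_0 = 2] = 99

The chain cycles deterministically, so starting at state 2 it returns in exactly 99 steps. Equivalently, the stationary distribution is uniform π_j = 1/99 for every state j, so by Kac's formula E[T_2] = 1/π_2 = 99.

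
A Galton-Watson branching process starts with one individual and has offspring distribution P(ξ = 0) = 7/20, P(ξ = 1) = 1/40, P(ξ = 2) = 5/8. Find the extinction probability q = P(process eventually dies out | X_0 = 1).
q = 14/25

The pgf is f(s) = 7/20 + 1/40·s + 5/8·s². The extinction probability q is the smallest fixed point of f in [0, 1]. Setting s = f(s):
  5/8·s² + (1/40 − 1)·s + 7/20 = 0
  5/8·s² − (7/20 + 5/8)·s + 7/20 = 0
which factors as (s − 1)·(5/8·s − 7/20) = 0, giving roots s = 1 and s = (7/20)/(5/8) = 14/25.
Mean offspring μ = 1/40 + 2·5/8 = 51/40 > 1 (supercritical), so q < 1. The extinction probability is the smaller root: q = (7/20)/(5/8) = 14/25.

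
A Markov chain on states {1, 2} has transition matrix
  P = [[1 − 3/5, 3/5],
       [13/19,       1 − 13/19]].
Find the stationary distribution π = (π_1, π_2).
π_1 = 65/122, π_2 = 57/122

Solve πP = π with π_1 + π_2 = 1. From πP = π: π_1 · (1 − 3/5) + π_2 · 13/19 = π_1 ⇒ π_2 · 13/19 = π_1 · 3/5 ⇒ π_2/π_1 = (3/5)/(13/19) = 57/65. Together with π_1 + π_2 = 1:
  π_1 = (13/19)/(3/5 + 13/19) = (13/19)/(122/95) = 65/122,
  π_2 = (3/5)/(3/5 + 13/19) = (3/5)/(122/95) = 57/122.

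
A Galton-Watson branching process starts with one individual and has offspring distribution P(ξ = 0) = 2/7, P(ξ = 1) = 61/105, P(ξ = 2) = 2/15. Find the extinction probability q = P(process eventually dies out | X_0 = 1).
q = 1

Mean offspring μ = 0·2/7 + 1·61/105 + 2·2/15 = 89/105 ≤ 1. For μ ≤ 1 with offspring not concentrated at 1, the Galton-Watson process goes extinct almost surely, so q = 1.
(Algebraic check: The pgf is f(s) = 2/7 + 61/105·s + 2/15·s². The extinction probability q is the smallest fixed point of f in [0, 1]. Setting s = f(s):
  2/15·s² + (61/105 − 1)·s + 2/7 = 0
  2/15·s² − (2/7 + 2/15)·s + 2/7 = 0
which factors as (s − 1)·(2/15·s − 2/7) = 0, giving roots s = 1 and s = (2/7)/(2/15) = 15/7. Since 15/7 ≥ 1, the smallest root in [0, 1] is s = 1.)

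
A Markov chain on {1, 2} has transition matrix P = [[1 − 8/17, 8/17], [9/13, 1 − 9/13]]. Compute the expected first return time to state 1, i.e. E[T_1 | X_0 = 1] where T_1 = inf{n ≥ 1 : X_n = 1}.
E[T_1 | X_0 = 1] = 1/π_1 = 257/153

For an irreducible recurrent Markov chain with stationary distribution π, E[T_i | X_0 = i] = 1/π_i (Kac's formula). Here π_1 = (9/13)/(8/17 + 9/13) = (9/13)/(257/221) = 153/257, so E[T_1 | X_0 = 1] = 1/π_1 = (8/17 + 9/13)/(9/13) = (257/221)/(9/13) = 257/153.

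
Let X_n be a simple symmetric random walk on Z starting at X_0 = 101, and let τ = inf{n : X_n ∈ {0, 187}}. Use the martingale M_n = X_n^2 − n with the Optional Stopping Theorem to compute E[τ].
E[τ] = 8686

M_n = X_n^2 − n is a martingale (since E[X_{n+1}^2 | F_n] = X_n^2 + 1). By OST (τ has finite mean in a bounded region), E[M_τ] = E[M_0] = X_0^2 − 0 = 101^2 = 10201. Also E[M_τ] = E[X_τ^2] − E[τ]. The walk exits at 0 or 187, with P(hit 187 first) = 101/187, so E[X_τ^2] = 187^2 · 101/187 + 0 = 18887. Thus E[τ] = E[X_τ^2] − E[M_τ] = 18887 − 10201 = 8686 = 101(187 − 101) = 8686.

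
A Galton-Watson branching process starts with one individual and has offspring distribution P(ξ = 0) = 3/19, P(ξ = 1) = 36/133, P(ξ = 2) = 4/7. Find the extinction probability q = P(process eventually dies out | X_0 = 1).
q = 21/76

The pgf is f(s) = 3/19 + 36/133·s + 4/7·s². The extinction probability q is the smallest fixed point of f in [0, 1]. Setting s = f(s):
  4/7·s² + (36/133 − 1)·s + 3/19 = 0
  4/7·s² − (3/19 + 4/7)·s + 3/19 = 0
which factors as (s − 1)·(4/7·s − 3/19) = 0, giving roots s = 1 and s = (3/19)/(4/7) = 21/76.
Mean offspring μ = 36/133 + 2·4/7 = 188/133 > 1 (supercritical), so q < 1. The extinction probability is the smaller root: q = (3/19)/(4/7) = 21/76.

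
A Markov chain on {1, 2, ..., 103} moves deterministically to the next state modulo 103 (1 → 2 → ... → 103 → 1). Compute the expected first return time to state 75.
E[T_75 | X_0 = 75] = 103

The chain cycles deterministically, so starting at state 75 it returns in exactly 103 steps. Equivalently, the stationary distribution is uniform π_j = 1/103 for every state j, so by Kac's formula E[T_75] = 1/π_75 = 103.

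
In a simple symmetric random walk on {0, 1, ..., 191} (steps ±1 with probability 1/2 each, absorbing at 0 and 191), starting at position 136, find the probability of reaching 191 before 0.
P(hit 191 before 0) = 136/191

Let u_k = P(hit 191 before 0 | start at k). Then u_0 = 0, u_191 = 1, and u_k = u_{k-1}/2 + u_{k+1}/2 for 1 ≤ k ≤ 190. This harmonic recurrence is solved by u_k = k/191, giving u_136 = 136/191.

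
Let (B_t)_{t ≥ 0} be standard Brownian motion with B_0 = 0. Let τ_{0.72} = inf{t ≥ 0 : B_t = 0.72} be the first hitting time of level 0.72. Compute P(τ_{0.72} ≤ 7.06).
P(τ_{0.72} ≤ 7.06) = 2(1 − Φ(0.72/√7.06)) = 2(1 − Φ(0.2710)) ≈ 0.7864

By the reflection principle for standard BM, P(τ_b ≤ t) = 2 · P(B_t ≥ b). Since B_t ~ N(0, t), P(B_t ≥ 0.72) = 1 − Φ(0.72/√t) = 1 − Φ(0.72/√7.06) = 1 − Φ(0.2710) ≈ 0.39320. Doubling: P(τ_{0.72} ≤ 7.06) ≈ 2 · 0.39320 = 0.78640 ≈ 0.7864.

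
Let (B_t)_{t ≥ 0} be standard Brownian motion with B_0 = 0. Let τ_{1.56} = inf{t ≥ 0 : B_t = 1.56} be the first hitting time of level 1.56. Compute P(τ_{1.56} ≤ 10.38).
P(τ_{1.56} ≤ 10.38) = 2(1 − Φ(1.56/√10.38)) = 2(1 − Φ(0.4842)) ≈ 0.6282

By the reflection principle for standard BM, P(τ_b ≤ t) = 2 · P(B_t ≥ b). Since B_t ~ N(0, t), P(B_t ≥ 1.56) = 1 − Φ(1.56/√t) = 1 − Φ(1.56/√10.38) = 1 − Φ(0.4842) ≈ 0.31412. Doubling: P(τ_{1.56} ≤ 10.38) ≈ 2 · 0.31412 = 0.62824 ≈ 0.6282.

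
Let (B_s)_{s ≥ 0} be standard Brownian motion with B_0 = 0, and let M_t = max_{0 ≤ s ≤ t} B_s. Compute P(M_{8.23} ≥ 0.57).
P(M_{8.23} ≥ 0.57) = 2·P(B_{8.23} ≥ 0.57) = 2(1 − Φ(0.57/√8.23)) ≈ 0.8425

By the reflection principle for Brownian motion, P(M_t ≥ a) = 2 · P(B_t ≥ a) for a ≥ 0. Since B_t ~ N(0, t), P(B_t ≥ 0.57) = 1 − Φ(0.57/√t) = 1 − Φ(0.57/√8.23) = 1 − Φ(0.1987). So
  P(M_{8.23} ≥ 0.57) = 2(1 − Φ(0.1987)) ≈ 0.8425.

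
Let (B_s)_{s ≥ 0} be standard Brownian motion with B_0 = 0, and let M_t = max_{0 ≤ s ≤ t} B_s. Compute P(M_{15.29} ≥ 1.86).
P(M_{15.29} ≥ 1.86) = 2·P(B_{15.29} ≥ 1.86) = 2(1 − Φ(1.86/√15.29)) ≈ 0.6343

By the reflection principle for Brownian motion, P(M_t ≥ a) = 2 · P(B_t ≥ a) for a ≥ 0. Since B_t ~ N(0, t), P(B_t ≥ 1.86) = 1 − Φ(1.86/√t) = 1 − Φ(1.86/√15.29) = 1 − Φ(0.4757). So
  P(M_{15.29} ≥ 1.86) = 2(1 − Φ(0.4757)) ≈ 0.6343.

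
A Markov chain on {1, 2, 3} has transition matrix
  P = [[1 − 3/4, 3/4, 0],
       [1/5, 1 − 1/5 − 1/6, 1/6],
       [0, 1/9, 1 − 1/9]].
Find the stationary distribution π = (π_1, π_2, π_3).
π = (8/83, 30/83, 45/83)

This is a birth-death chain on three states, which satisfies detailed balance: π_1 · P_{12} = π_2 · P_{21} and π_2 · P_{23} = π_3 · P_{32}.
From π_1 · 3/4 = π_2 · 1/5: π_2/π_1 = (3/4)/(1/5) = 15/4.
From π_2 · 1/6 = π_3 · 1/9: π_3/π_2 = (1/6)/(1/9) = 3/2.
Take π_1 proportional to 1; then unnormalized π = (1, 15/4, 45/8). Normalize by dividing by the sum 83/8:
  π = (8/83, 30/83, 45/83).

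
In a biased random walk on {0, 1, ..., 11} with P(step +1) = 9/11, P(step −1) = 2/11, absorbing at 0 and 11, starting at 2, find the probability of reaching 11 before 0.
P(hit 11 before 0) = (1 − (2/9)^2) / (1 − (2/9)^11) = 4261625379/4483008223

Let u_k denote P(reach 11 before 0 | start at k). Boundary: u_0 = 0, u_11 = 1. Recurrence: u_k = 9/11·u_{k+1} + 2/11·u_{k-1} for 1 ≤ k ≤ 10. Try u_k = A + B·r^k with r = q/p = (2/11)/(9/11) = 2/9. Substitution satisfies the recurrence; boundary conditions give:
  u_k = (1 − r^k) / (1 − r^N) = (1 − (2/9)^2) / (1 − (2/9)^11) = 4261625379/4483008223.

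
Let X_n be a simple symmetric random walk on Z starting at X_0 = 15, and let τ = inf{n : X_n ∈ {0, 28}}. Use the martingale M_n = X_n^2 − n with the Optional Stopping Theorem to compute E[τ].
E[τ] = 195

M_n = X_n^2 − n is a martingale (since E[X_{n+1}^2 | F_n] = X_n^2 + 1). By OST (τ has finite mean in a bounded region), E[M_τ] = E[M_0] = X_0^2 − 0 = 15^2 = 225. Also E[M_τ] = E[X_τ^2] − E[τ]. The walk exits at 0 or 28, with P(hit 28 first) = 15/28, so E[X_τ^2] = 28^2 · 15/28 + 0 = 420. Thus E[τ] = E[X_τ^2] − E[M_τ] = 420 − 225 = 195 = 15(28 − 15) = 195.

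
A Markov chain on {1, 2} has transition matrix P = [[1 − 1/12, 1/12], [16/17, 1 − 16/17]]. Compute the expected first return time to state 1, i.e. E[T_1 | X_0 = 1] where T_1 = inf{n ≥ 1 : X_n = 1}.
E[T_1 | X_0 = 1] = 1/π_1 = 209/192

For an irreducible recurrent Markov chain with stationary distribution π, E[T_i | X_0 = i] = 1/π_i (Kac's formula). Here π_1 = (16/17)/(1/12 + 16/17) = (16/17)/(209/204) = 192/209, so E[T_1 | X_0 = 1] = 1/π_1 = (1/12 + 16/17)/(16/17) = (209/204)/(16/17) = 209/192.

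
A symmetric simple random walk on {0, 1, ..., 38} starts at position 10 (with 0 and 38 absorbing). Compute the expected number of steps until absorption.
E[τ | X_0 = 10] = 280

Let v_k = E[τ | X_0 = k]. Boundary: v_0 = v_38 = 0. Recurrence: v_k = 1 + (v_{k-1} + v_{k+1})/2 for 1 ≤ k ≤ 37. The particular solution to v_k − (v_{k-1} + v_{k+1})/2 = 1 is v_k = −k^2. Adding homogeneous solution A + B k and matching boundaries gives v_k = k (38 − k). Substituting k = 10: v_10 = 10 · 28 = 280.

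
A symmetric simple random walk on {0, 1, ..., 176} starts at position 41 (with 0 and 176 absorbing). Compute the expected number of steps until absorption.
E[τ | X_0 = 41] = 5535

Let v_k = E[τ | X_0 = k]. Boundary: v_0 = v_176 = 0. Recurrence: v_k = 1 + (v_{k-1} + v_{k+1})/2 for 1 ≤ k ≤ 175. The particular solution to v_k − (v_{k-1} + v_{k+1})/2 = 1 is v_k = −k^2. Adding homogeneous solution A + B k and matching boundaries gives v_k = k (176 − k). Substituting k = 41: v_41 = 41 · 135 = 5535.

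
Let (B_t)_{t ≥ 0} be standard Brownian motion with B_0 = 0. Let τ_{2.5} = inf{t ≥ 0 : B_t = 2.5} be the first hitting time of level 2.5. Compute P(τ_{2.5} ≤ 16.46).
P(τ_{2.5} ≤ 16.46) = 2(1 − Φ(2.5/√16.46)) = 2(1 − Φ(0.6162)) ≈ 0.5378

By the reflection principle for standard BM, P(τ_b ≤ t) = 2 · P(B_t ≥ b). Since B_t ~ N(0, t), P(B_t ≥ 2.5) = 1 − Φ(2.5/√t) = 1 − Φ(2.5/√16.46) = 1 − Φ(0.6162) ≈ 0.26888. Doubling: P(τ_{2.5} ≤ 16.46) ≈ 2 · 0.26888 = 0.53776 ≈ 0.5378.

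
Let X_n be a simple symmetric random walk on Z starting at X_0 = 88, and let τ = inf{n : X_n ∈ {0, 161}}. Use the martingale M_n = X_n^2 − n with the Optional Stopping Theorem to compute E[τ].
E[τ] = 6424

M_n = X_n^2 − n is a martingale (since E[X_{n+1}^2 | F_n] = X_n^2 + 1). By OST (τ has finite mean in a bounded region), E[M_τ] = E[M_0] = X_0^2 − 0 = 88^2 = 7744. Also E[M_τ] = E[X_τ^2] − E[τ]. The walk exits at 0 or 161, with P(hit 161 first) = 88/161, so E[X_τ^2] = 161^2 · 88/161 + 0 = 14168. Thus E[τ] = E[X_τ^2] − E[M_τ] = 14168 − 7744 = 6424 = 88(161 − 88) = 6424.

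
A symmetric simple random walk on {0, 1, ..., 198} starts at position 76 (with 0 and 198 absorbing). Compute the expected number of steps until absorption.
E[τ | X_0 = 76] = 9272

Let v_k = E[τ | X_0 = k]. Boundary: v_0 = v_198 = 0. Recurrence: v_k = 1 + (v_{k-1} + v_{k+1})/2 for 1 ≤ k ≤ 197. The particular solution to v_k − (v_{k-1} + v_{k+1})/2 = 1 is v_k = −k^2. Adding homogeneous solution A + B k and matching boundaries gives v_k = k (198 − k). Substituting k = 76: v_76 = 76 · 122 = 9272.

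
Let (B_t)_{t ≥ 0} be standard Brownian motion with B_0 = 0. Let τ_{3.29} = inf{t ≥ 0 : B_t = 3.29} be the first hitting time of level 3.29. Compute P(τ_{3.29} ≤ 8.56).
P(τ_{3.29} ≤ 8.56) = 2(1 − Φ(3.29/√8.56)) = 2(1 − Φ(1.1245)) ≈ 0.2608

By the reflection principle for standard BM, P(τ_b ≤ t) = 2 · P(B_t ≥ b). Since B_t ~ N(0, t), P(B_t ≥ 3.29) = 1 − Φ(3.29/√t) = 1 − Φ(3.29/√8.56) = 1 − Φ(1.1245) ≈ 0.13040. Doubling: P(τ_{3.29} ≤ 8.56) ≈ 2 · 0.13040 = 0.26080 ≈ 0.2608.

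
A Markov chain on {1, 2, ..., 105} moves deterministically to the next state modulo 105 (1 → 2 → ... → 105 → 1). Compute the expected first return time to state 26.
E[T_26 | X_0 = 26] = 105

The chain cycles deterministically, so starting at state 26 it returns in exactly 105 steps. Equivalently, the stationary distribution is uniform π_j = 1/105 for every state j, so by Kac's formula E[T_26] = 1/π_26 = 105.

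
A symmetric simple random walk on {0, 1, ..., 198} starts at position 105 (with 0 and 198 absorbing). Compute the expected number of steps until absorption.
E[τ | X_0 = 105] = 9765

Let v_k = E[τ | X_0 = k]. Boundary: v_0 = v_198 = 0. Recurrence: v_k = 1 + (v_{k-1} + v_{k+1})/2 for 1 ≤ k ≤ 197. The particular solution to v_k − (v_{k-1} + v_{k+1})/2 = 1 is v_k = −k^2. Adding homogeneous solution A + B k and matching boundaries gives v_k = k (198 − k). Substituting k = 105: v_105 = 105 · 93 = 9765.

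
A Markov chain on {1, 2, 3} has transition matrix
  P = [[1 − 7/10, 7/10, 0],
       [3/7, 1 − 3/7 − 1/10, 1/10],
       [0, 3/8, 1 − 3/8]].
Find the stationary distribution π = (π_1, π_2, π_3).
π = (450/1381, 735/1381, 196/1381)

This is a birth-death chain on three states, which satisfies detailed balance: π_1 · P_{12} = π_2 · P_{21} and π_2 · P_{23} = π_3 · P_{32}.
From π_1 · 7/10 = π_2 · 3/7: π_2/π_1 = (7/10)/(3/7) = 49/30.
From π_2 · 1/10 = π_3 · 3/8: π_3/π_2 = (1/10)/(3/8) = 4/15.
Take π_1 proportional to 1; then unnormalized π = (1, 49/30, 98/225). Normalize by dividing by the sum 1381/450:
  π = (450/1381, 735/1381, 196/1381).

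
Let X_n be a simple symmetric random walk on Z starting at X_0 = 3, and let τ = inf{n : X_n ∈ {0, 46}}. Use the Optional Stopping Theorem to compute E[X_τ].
E[X_τ] = 3

X_n is a martingale and τ is a bounded-mean stopping time (indeed τ is finite a.s. with bounded expectation since the walk is in a bounded region). By the OST, E[X_τ] = E[X_0] = 3. Equivalently: E[X_τ] = 46 · P(hit 46 first) + 0 · P(hit 0 first) = 46 · (3/46) = 3.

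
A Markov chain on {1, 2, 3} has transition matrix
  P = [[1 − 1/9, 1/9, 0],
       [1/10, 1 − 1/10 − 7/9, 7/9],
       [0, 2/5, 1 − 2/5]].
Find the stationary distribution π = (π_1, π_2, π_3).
π = (81/346, 45/173, 175/346)

This is a birth-death chain on three states, which satisfies detailed balance: π_1 · P_{12} = π_2 · P_{21} and π_2 · P_{23} = π_3 · P_{32}.
From π_1 · 1/9 = π_2 · 1/10: π_2/π_1 = (1/9)/(1/10) = 10/9.
From π_2 · 7/9 = π_3 · 2/5: π_3/π_2 = (7/9)/(2/5) = 35/18.
Take π_1 proportional to 1; then unnormalized π = (1, 10/9, 175/81). Normalize by dividing by the sum 346/81:
  π = (81/346, 45/173, 175/346).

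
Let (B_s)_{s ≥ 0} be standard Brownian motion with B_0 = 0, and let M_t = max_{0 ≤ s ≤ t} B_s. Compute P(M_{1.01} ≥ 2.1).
P(M_{1.01} ≥ 2.1) = 2·P(B_{1.01} ≥ 2.1) = 2(1 − Φ(2.1/√1.01)) ≈ 0.0367

By the reflection principle for Brownian motion, P(M_t ≥ a) = 2 · P(B_t ≥ a) for a ≥ 0. Since B_t ~ N(0, t), P(B_t ≥ 2.1) = 1 − Φ(2.1/√t) = 1 − Φ(2.1/√1.01) = 1 − Φ(2.0896). So
  P(M_{1.01} ≥ 2.1) = 2(1 − Φ(2.0896)) ≈ 0.0367.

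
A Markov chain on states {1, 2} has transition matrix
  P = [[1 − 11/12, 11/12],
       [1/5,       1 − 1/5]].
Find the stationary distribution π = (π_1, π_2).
π_1 = 12/67, π_2 = 55/67

Solve πP = π with π_1 + π_2 = 1. From πP = π: π_1 · (1 − 11/12) + π_2 · 1/5 = π_1 ⇒ π_2 · 1/5 = π_1 · 11/12 ⇒ π_2/π_1 = (11/12)/(1/5) = 55/12. Together with π_1 + π_2 = 1:
  π_1 = (1/5)/(11/12 + 1/5) = (1/5)/(67/60) = 12/67,
  π_2 = (11/12)/(11/12 + 1/5) = (11/12)/(67/60) = 55/67.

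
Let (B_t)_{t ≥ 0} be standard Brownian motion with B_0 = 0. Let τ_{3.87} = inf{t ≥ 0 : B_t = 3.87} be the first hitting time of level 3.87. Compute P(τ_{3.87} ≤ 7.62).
P(τ_{3.87} ≤ 7.62) = 2(1 − Φ(3.87/√7.62)) = 2(1 − Φ(1.4020)) ≈ 0.1609

By the reflection principle for standard BM, P(τ_b ≤ t) = 2 · P(B_t ≥ b). Since B_t ~ N(0, t), P(B_t ≥ 3.87) = 1 − Φ(3.87/√t) = 1 − Φ(3.87/√7.62) = 1 − Φ(1.4020) ≈ 0.08046. Doubling: P(τ_{3.87} ≤ 7.62) ≈ 2 · 0.08046 = 0.16092 ≈ 0.1609.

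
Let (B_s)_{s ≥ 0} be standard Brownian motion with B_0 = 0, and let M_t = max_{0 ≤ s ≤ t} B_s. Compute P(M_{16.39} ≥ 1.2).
P(M_{16.39} ≥ 1.2) = 2·P(B_{16.39} ≥ 1.2) = 2(1 − Φ(1.2/√16.39)) ≈ 0.7669

By the reflection principle for Brownian motion, P(M_t ≥ a) = 2 · P(B_t ≥ a) for a ≥ 0. Since B_t ~ N(0, t), P(B_t ≥ 1.2) = 1 − Φ(1.2/√t) = 1 − Φ(1.2/√16.39) = 1 − Φ(0.2964). So
  P(M_{16.39} ≥ 1.2) = 2(1 − Φ(0.2964)) ≈ 0.7669.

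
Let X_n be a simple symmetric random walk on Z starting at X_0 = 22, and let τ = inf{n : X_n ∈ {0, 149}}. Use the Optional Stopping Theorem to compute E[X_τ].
E[X_τ] = 22

X_n is a martingale and τ is a bounded-mean stopping time (indeed τ is finite a.s. with bounded expectation since the walk is in a bounded region). By the OST, E[X_τ] = E[X_0] = 22. Equivalently: E[X_τ] = 149 · P(hit 149 first) + 0 · P(hit 0 first) = 149 · (22/149) = 22.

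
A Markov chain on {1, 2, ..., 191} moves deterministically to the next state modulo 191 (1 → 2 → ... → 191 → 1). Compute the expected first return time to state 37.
E[T_37 | X_0 = 37] = 191

The chain cycles deterministically, so starting at state 37 it returns in exactly 191 steps. Equivalently, the stationary distribution is uniform π_j = 1/191 for every state j, so by Kac's formula E[T_37] = 1/π_37 = 191.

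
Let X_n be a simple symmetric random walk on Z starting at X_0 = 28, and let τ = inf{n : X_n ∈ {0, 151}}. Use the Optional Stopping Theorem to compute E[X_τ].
E[X_τ] = 28

X_n is a martingale and τ is a bounded-mean stopping time (indeed τ is finite a.s. with bounded expectation since the walk is in a bounded region). By the OST, E[X_τ] = E[X_0] = 28. Equivalently: E[X_τ] = 151 · P(hit 151 first) + 0 · P(hit 0 first) = 151 · (28/151) = 28.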